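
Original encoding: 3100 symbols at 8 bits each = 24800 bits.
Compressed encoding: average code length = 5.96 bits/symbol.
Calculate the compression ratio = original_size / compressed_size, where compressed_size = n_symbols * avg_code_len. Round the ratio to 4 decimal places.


original_size = n_symbols * orig_bits = 3100 * 8 = 24800 bits
compressed_size = n_symbols * avg_code_len = 3100 * 5.96 = 18476.0 bits
ratio = original_size / compressed_size = 24800 / 18476.0 = 1.3423

Compression ratio = 1.3423


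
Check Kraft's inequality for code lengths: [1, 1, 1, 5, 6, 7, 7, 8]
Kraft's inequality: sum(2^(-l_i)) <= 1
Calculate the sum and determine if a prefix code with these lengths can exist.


Sum = 2^(-1) + 2^(-1) + 2^(-1) + 2^(-5) + 2^(-6) + 2^(-7) + 2^(-7) + 2^(-8)
    = 0.5 + 0.5 + 0.5 + 0.03125 + 0.015625 + 0.0078125 + 0.0078125 + 0.00390625
    = 401/256 = 1.56640625
Since 1.56640625 > 1, Kraft's inequality is NOT satisfied.
A prefix code with these lengths CANNOT exist.

Kraft sum = 1.56640625. Not satisfied.


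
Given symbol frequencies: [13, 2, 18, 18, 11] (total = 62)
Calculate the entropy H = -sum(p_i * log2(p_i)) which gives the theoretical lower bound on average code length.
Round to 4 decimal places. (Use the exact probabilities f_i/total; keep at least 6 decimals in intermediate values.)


Per-symbol terms -p_i * log2(p_i) with p_i = f_i/62:
  p = 13/62 = 0.209677: log2(p) = -2.253757, -p*log2(p) = 0.472562
  p = 2/62 = 0.032258: log2(p) = -4.954196, -p*log2(p) = 0.159813
  p = 18/62 = 0.290323: log2(p) = -1.784271, -p*log2(p) = 0.518014
  p = 18/62 = 0.290323: log2(p) = -1.784271, -p*log2(p) = 0.518014
  p = 11/62 = 0.177419: log2(p) = -2.494765, -p*log2(p) = 0.442620
H = 0.472562 + 0.159813 + 0.518014 + 0.518014 + 0.442620 = 2.111023

H = 2.111 bits/symbol


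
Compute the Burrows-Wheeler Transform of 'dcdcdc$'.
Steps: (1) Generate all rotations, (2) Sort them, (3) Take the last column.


Rotations (sorted):
  0: $dcdcdc -> last char: c
  1: c$dcdcd -> last char: d
  2: cdc$dcd -> last char: d
  3: cdcdc$d -> last char: d
  4: dc$dcdc -> last char: c
  5: dcdc$dc -> last char: c
  6: dcdcdc$ -> last char: $


BWT = cdddcc$


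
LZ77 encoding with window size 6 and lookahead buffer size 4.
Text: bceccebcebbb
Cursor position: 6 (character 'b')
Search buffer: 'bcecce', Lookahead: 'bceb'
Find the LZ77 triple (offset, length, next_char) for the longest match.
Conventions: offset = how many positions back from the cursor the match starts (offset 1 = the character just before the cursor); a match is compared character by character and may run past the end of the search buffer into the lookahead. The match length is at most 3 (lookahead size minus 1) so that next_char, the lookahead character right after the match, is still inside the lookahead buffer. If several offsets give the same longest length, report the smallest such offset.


Try each offset into the search buffer:
  offset=1 (pos 5, char 'e'): match length 0
  offset=2 (pos 4, char 'c'): match length 0
  offset=3 (pos 3, char 'c'): match length 0
  offset=4 (pos 2, char 'e'): match length 0
  offset=5 (pos 1, char 'c'): match length 0
  offset=6 (pos 0, char 'b'): match length 3
Longest match has length 3 at offset 6.
next_char = character at position 6 + 3 = 9 -> 'b'

Best match: offset=6, length=3 (matching 'bce' starting at position 0)
LZ77 triple: (6, 3, 'b')


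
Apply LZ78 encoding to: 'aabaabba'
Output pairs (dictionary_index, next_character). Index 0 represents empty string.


LZ78 encoding steps:
Dictionary: {0: ''}
Step 1: w='' (idx 0), next='a' -> output (0, 'a'), add 'a' as idx 1
Step 2: w='a' (idx 1), next='b' -> output (1, 'b'), add 'ab' as idx 2
Step 3: w='a' (idx 1), next='a' -> output (1, 'a'), add 'aa' as idx 3
Step 4: w='' (idx 0), next='b' -> output (0, 'b'), add 'b' as idx 4
Step 5: w='b' (idx 4), next='a' -> output (4, 'a'), add 'ba' as idx 5


Encoded: [(0, 'a'), (1, 'b'), (1, 'a'), (0, 'b'), (4, 'a')]


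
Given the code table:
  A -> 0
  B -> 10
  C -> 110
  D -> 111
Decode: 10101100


Decoding:
10 -> B
10 -> B
110 -> C
0 -> A


Result: BBCA


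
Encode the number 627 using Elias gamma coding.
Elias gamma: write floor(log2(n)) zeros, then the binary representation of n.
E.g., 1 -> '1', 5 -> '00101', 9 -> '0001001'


num_bits = floor(log2(627)) + 1 = 10
leading_zeros = num_bits - 1 = 9
binary(627) = 1001110011

Elias gamma(627) = '000000000' + '1001110011' = 0000000001001110011 (19 bits)


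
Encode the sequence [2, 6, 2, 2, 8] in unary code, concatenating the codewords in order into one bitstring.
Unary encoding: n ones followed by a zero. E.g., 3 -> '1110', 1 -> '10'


Encode each number as n ones followed by a terminating 0:
  2 -> 110 (3 bits)
  6 -> 1111110 (7 bits)
  2 -> 110 (3 bits)
  2 -> 110 (3 bits)
  8 -> 111111110 (9 bits)
Total length = 3 + 7 + 3 + 3 + 9 = 25 bits.

Unary([2, 6, 2, 2, 8]) = 1101111110110110111111110 (25 bits)


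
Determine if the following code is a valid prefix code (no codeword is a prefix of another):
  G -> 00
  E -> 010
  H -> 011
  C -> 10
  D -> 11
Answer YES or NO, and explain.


Checking each pair (does one codeword prefix another?):
  G='00' vs E='010': no prefix
  G='00' vs H='011': no prefix
  G='00' vs C='10': no prefix
  G='00' vs D='11': no prefix
  E='010' vs G='00': no prefix
  E='010' vs H='011': no prefix
  E='010' vs C='10': no prefix
  E='010' vs D='11': no prefix
  H='011' vs G='00': no prefix
  H='011' vs E='010': no prefix
  H='011' vs C='10': no prefix
  H='011' vs D='11': no prefix
  C='10' vs G='00': no prefix
  C='10' vs E='010': no prefix
  C='10' vs H='011': no prefix
  C='10' vs D='11': no prefix
  D='11' vs G='00': no prefix
  D='11' vs E='010': no prefix
  D='11' vs H='011': no prefix
  D='11' vs C='10': no prefix
No violation found over all pairs.

YES -- this is a valid prefix code. No codeword is a prefix of any other codeword.


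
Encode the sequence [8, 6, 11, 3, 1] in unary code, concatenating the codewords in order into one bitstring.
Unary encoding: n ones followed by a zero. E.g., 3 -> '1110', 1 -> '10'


Encode each number as n ones followed by a terminating 0:
  8 -> 111111110 (9 bits)
  6 -> 1111110 (7 bits)
  11 -> 111111111110 (12 bits)
  3 -> 1110 (4 bits)
  1 -> 10 (2 bits)
Total length = 9 + 7 + 12 + 4 + 2 = 34 bits.

Unary([8, 6, 11, 3, 1]) = 1111111101111110111111111110111010 (34 bits)


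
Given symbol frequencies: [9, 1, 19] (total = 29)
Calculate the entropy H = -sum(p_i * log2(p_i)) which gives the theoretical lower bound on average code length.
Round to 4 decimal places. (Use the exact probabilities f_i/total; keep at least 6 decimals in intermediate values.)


Per-symbol terms -p_i * log2(p_i) with p_i = f_i/29:
  p = 9/29 = 0.310345: log2(p) = -1.688056, -p*log2(p) = 0.523879
  p = 1/29 = 0.034483: log2(p) = -4.857981, -p*log2(p) = 0.167517
  p = 19/29 = 0.655172: log2(p) = -0.610053, -p*log2(p) = 0.399690
H = 0.523879 + 0.167517 + 0.399690 = 1.091086

H = 1.0911 bits/symbol


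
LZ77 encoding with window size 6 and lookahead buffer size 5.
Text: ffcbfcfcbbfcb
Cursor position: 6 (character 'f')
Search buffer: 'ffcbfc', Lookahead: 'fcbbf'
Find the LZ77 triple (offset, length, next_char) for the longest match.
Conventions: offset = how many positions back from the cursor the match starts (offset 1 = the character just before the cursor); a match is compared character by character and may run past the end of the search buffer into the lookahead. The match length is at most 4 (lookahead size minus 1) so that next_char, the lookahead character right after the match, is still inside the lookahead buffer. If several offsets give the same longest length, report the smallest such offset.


Try each offset into the search buffer:
  offset=1 (pos 5, char 'c'): match length 0
  offset=2 (pos 4, char 'f'): match length 2
  offset=3 (pos 3, char 'b'): match length 0
  offset=4 (pos 2, char 'c'): match length 0
  offset=5 (pos 1, char 'f'): match length 3
  offset=6 (pos 0, char 'f'): match length 1
Longest match has length 3 at offset 5.
next_char = character at position 6 + 3 = 9 -> 'b'

Best match: offset=5, length=3 (matching 'fcb' starting at position 1)
LZ77 triple: (5, 3, 'b')


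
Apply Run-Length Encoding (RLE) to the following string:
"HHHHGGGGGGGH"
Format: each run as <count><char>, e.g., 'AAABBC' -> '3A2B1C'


Scanning runs left to right:
  i=0: run of 'H' x 4 -> '4H'
  i=4: run of 'G' x 7 -> '7G'
  i=11: run of 'H' x 1 -> '1H'

RLE = 4H7G1H


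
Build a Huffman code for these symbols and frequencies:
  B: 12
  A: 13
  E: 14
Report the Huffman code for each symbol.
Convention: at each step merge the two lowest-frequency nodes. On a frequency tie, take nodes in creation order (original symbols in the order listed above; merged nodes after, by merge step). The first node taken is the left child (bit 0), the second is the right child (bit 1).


Huffman tree construction:
Step 1: Merge B(12) + A(13) = 25
Step 2: Merge E(14) + (B+A)(25) = 39
Read each symbol's code off the tree from the root (left child = 0, right child = 1).

Codes:
  B: 10 (length 2)
  A: 11 (length 2)
  E: 0 (length 1)
Average code length: 64/39 = 1.6410 bits/symbol


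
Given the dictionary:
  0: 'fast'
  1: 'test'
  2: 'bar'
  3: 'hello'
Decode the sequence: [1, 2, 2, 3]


Look up each index in the dictionary:
  1 -> 'test'
  2 -> 'bar'
  2 -> 'bar'
  3 -> 'hello'

Decoded: "test bar bar hello"


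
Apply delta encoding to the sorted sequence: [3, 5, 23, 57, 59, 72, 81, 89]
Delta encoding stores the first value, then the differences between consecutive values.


First value: 3
Deltas:
  5 - 3 = 2
  23 - 5 = 18
  57 - 23 = 34
  59 - 57 = 2
  72 - 59 = 13
  81 - 72 = 9
  89 - 81 = 8


Delta encoded: [3, 2, 18, 34, 2, 13, 9, 8]


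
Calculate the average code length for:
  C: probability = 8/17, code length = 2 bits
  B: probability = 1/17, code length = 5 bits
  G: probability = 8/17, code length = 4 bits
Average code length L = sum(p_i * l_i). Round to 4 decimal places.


Weighted contributions p_i * l_i:
  C: (8/17) * 2 = 16/17
  B: (1/17) * 5 = 5/17
  G: (8/17) * 4 = 32/17
Sum = (16 + 5 + 32)/17 = 53/17

L = 53/17 = 3.1176 bits/symbol


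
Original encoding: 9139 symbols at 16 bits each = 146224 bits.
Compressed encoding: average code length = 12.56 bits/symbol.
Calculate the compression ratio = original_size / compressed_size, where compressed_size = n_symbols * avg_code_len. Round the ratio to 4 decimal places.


original_size = n_symbols * orig_bits = 9139 * 16 = 146224 bits
compressed_size = n_symbols * avg_code_len = 9139 * 12.56 = 114785.84 bits
ratio = original_size / compressed_size = 146224 / 114785.84 = 1.2739

Compression ratio = 1.2739


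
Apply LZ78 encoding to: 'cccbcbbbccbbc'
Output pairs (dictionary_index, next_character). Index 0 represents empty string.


LZ78 encoding steps:
Dictionary: {0: ''}
Step 1: w='' (idx 0), next='c' -> output (0, 'c'), add 'c' as idx 1
Step 2: w='c' (idx 1), next='c' -> output (1, 'c'), add 'cc' as idx 2
Step 3: w='' (idx 0), next='b' -> output (0, 'b'), add 'b' as idx 3
Step 4: w='c' (idx 1), next='b' -> output (1, 'b'), add 'cb' as idx 4
Step 5: w='b' (idx 3), next='b' -> output (3, 'b'), add 'bb' as idx 5
Step 6: w='cc' (idx 2), next='b' -> output (2, 'b'), add 'ccb' as idx 6
Step 7: w='b' (idx 3), next='c' -> output (3, 'c'), add 'bc' as idx 7


Encoded: [(0, 'c'), (1, 'c'), (0, 'b'), (1, 'b'), (3, 'b'), (2, 'b'), (3, 'c')]


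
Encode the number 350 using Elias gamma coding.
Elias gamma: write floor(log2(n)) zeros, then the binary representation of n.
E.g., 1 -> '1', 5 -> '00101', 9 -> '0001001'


num_bits = floor(log2(350)) + 1 = 9
leading_zeros = num_bits - 1 = 8
binary(350) = 101011110

Elias gamma(350) = '00000000' + '101011110' = 00000000101011110 (17 bits)


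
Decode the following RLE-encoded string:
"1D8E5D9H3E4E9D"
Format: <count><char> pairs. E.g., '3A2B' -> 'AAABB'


Expanding each <count><char> pair:
  1D -> 'D'
  8E -> 'EEEEEEEE'
  5D -> 'DDDDD'
  9H -> 'HHHHHHHHH'
  3E -> 'EEE'
  4E -> 'EEEE'
  9D -> 'DDDDDDDDD'

Decoded = DEEEEEEEEDDDDDHHHHHHHHHEEEEEEEDDDDDDDDD


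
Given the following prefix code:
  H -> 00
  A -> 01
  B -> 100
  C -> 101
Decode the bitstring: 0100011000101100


Decoding step by step:
Bits 01 -> A
Bits 00 -> H
Bits 01 -> A
Bits 100 -> B
Bits 01 -> A
Bits 01 -> A
Bits 100 -> B


Decoded message: AHABAAB


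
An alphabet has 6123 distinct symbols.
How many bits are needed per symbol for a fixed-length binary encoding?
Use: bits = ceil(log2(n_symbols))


log2(6123) = 12.58
Bracket: 2^12 = 4096 < 6123 <= 2^13 = 8192
So ceil(log2(6123)) = 13

bits = ceil(log2(6123)) = ceil(12.58) = 13 bits


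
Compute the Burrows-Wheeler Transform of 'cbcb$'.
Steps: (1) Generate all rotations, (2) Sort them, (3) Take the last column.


Rotations (sorted):
  0: $cbcb -> last char: b
  1: b$cbc -> last char: c
  2: bcb$c -> last char: c
  3: cb$cb -> last char: b
  4: cbcb$ -> last char: $


BWT = bccb$


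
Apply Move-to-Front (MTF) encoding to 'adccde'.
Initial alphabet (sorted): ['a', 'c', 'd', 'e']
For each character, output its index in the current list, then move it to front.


MTF encoding:
'a': index 0 in ['a', 'c', 'd', 'e'] -> ['a', 'c', 'd', 'e']
'd': index 2 in ['a', 'c', 'd', 'e'] -> ['d', 'a', 'c', 'e']
'c': index 2 in ['d', 'a', 'c', 'e'] -> ['c', 'd', 'a', 'e']
'c': index 0 in ['c', 'd', 'a', 'e'] -> ['c', 'd', 'a', 'e']
'd': index 1 in ['c', 'd', 'a', 'e'] -> ['d', 'c', 'a', 'e']
'e': index 3 in ['d', 'c', 'a', 'e'] -> ['e', 'd', 'c', 'a']


Output: [0, 2, 2, 0, 1, 3]


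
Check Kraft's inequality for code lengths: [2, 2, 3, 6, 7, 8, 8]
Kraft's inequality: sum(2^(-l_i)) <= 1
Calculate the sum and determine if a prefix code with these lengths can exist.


Sum = 2^(-2) + 2^(-2) + 2^(-3) + 2^(-6) + 2^(-7) + 2^(-8) + 2^(-8)
    = 0.25 + 0.25 + 0.125 + 0.015625 + 0.0078125 + 0.00390625 + 0.00390625
    = 168/256 = 0.65625
Since 0.65625 <= 1, Kraft's inequality IS satisfied.
A prefix code with these lengths CAN exist.

Kraft sum = 0.65625. Satisfied.


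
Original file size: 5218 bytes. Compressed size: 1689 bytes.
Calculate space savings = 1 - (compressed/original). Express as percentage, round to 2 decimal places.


ratio = compressed/original = 1689/5218 = 0.323687
savings = 1 - ratio = 1 - 0.323687 = 0.676313
as a percentage: 0.676313 * 100 = 67.63%

Space savings = 1 - 1689/5218 = 67.63%


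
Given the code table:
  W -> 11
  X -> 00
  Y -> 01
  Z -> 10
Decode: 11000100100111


Decoding:
11 -> W
00 -> X
01 -> Y
00 -> X
10 -> Z
01 -> Y
11 -> W


Result: WXYXZYW


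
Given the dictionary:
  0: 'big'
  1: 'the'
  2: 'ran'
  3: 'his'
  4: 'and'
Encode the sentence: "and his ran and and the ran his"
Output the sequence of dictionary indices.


Look up each word in the dictionary:
  'and' -> 4
  'his' -> 3
  'ran' -> 2
  'and' -> 4
  'and' -> 4
  'the' -> 1
  'ran' -> 2
  'his' -> 3

Encoded: [4, 3, 2, 4, 4, 1, 2, 3]


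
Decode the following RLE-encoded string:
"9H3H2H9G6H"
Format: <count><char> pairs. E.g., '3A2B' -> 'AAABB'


Expanding each <count><char> pair:
  9H -> 'HHHHHHHHH'
  3H -> 'HHH'
  2H -> 'HH'
  9G -> 'GGGGGGGGG'
  6H -> 'HHHHHH'

Decoded = HHHHHHHHHHHHHHGGGGGGGGGHHHHHH


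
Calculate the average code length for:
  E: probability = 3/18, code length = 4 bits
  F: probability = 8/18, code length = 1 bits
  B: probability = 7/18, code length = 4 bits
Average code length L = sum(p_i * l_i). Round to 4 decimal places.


Weighted contributions p_i * l_i:
  E: (3/18) * 4 = 12/18
  F: (8/18) * 1 = 8/18
  B: (7/18) * 4 = 28/18
Sum = (12 + 8 + 28)/18 = 48/18

L = 48/18 = 2.6667 bits/symbol


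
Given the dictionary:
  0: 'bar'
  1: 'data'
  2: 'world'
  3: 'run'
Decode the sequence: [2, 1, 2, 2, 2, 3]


Look up each index in the dictionary:
  2 -> 'world'
  1 -> 'data'
  2 -> 'world'
  2 -> 'world'
  2 -> 'world'
  3 -> 'run'

Decoded: "world data world world world run"


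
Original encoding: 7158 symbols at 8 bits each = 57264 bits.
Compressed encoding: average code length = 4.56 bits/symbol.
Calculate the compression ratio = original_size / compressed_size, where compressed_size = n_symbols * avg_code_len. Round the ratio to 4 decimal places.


original_size = n_symbols * orig_bits = 7158 * 8 = 57264 bits
compressed_size = n_symbols * avg_code_len = 7158 * 4.56 = 32640.48 bits
ratio = original_size / compressed_size = 57264 / 32640.48 = 1.7544

Compression ratio = 1.7544


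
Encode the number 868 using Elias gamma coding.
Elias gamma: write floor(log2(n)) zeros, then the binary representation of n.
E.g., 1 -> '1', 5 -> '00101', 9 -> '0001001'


num_bits = floor(log2(868)) + 1 = 10
leading_zeros = num_bits - 1 = 9
binary(868) = 1101100100

Elias gamma(868) = '000000000' + '1101100100' = 0000000001101100100 (19 bits)


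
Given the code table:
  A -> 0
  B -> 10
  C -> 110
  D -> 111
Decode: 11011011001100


Decoding:
110 -> C
110 -> C
110 -> C
0 -> A
110 -> C
0 -> A


Result: CCCACA


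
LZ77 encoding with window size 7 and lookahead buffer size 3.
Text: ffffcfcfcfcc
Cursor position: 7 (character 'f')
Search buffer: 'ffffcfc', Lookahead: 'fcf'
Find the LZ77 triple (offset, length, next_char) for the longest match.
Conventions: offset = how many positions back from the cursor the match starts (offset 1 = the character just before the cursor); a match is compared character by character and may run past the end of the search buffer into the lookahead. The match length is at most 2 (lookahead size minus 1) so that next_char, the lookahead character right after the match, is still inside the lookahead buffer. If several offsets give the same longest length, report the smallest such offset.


Try each offset into the search buffer:
  offset=1 (pos 6, char 'c'): match length 0
  offset=2 (pos 5, char 'f'): match length 2
  offset=3 (pos 4, char 'c'): match length 0
  offset=4 (pos 3, char 'f'): match length 2
  offset=5 (pos 2, char 'f'): match length 1
  offset=6 (pos 1, char 'f'): match length 1
  offset=7 (pos 0, char 'f'): match length 1
Longest match has length 2, found at offsets 2, 4; take the smallest, offset 2.
next_char = character at position 7 + 2 = 9 -> 'f'

Best match: offset=2, length=2 (matching 'fc' starting at position 5)
LZ77 triple: (2, 2, 'f')


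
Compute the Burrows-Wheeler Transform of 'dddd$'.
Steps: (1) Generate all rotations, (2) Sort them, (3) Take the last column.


Rotations (sorted):
  0: $dddd -> last char: d
  1: d$ddd -> last char: d
  2: dd$dd -> last char: d
  3: ddd$d -> last char: d
  4: dddd$ -> last char: $


BWT = dddd$


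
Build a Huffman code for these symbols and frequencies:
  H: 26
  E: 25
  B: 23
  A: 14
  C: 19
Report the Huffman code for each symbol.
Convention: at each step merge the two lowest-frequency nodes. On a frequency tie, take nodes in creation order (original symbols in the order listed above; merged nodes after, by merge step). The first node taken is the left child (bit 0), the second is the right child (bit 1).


Huffman tree construction:
Step 1: Merge A(14) + C(19) = 33
Step 2: Merge B(23) + E(25) = 48
Step 3: Merge H(26) + (A+C)(33) = 59
Step 4: Merge (B+E)(48) + (H+(A+C))(59) = 107
Read each symbol's code off the tree from the root (left child = 0, right child = 1).

Codes:
  H: 10 (length 2)
  E: 01 (length 2)
  B: 00 (length 2)
  A: 110 (length 3)
  C: 111 (length 3)
Average code length: 247/107 = 2.3084 bits/symbol


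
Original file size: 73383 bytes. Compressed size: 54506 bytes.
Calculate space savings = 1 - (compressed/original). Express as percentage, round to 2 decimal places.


ratio = compressed/original = 54506/73383 = 0.742761
savings = 1 - ratio = 1 - 0.742761 = 0.257239
as a percentage: 0.257239 * 100 = 25.72%

Space savings = 1 - 54506/73383 = 25.72%


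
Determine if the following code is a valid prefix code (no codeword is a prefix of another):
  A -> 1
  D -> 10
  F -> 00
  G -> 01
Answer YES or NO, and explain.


Checking each pair (does one codeword prefix another?):
  A='1' vs D='10': prefix -- VIOLATION

NO -- this is NOT a valid prefix code. A (1) is a prefix of D (10).


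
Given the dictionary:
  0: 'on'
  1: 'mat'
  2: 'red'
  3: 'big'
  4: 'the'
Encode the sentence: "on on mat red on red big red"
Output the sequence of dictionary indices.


Look up each word in the dictionary:
  'on' -> 0
  'on' -> 0
  'mat' -> 1
  'red' -> 2
  'on' -> 0
  'red' -> 2
  'big' -> 3
  'red' -> 2

Encoded: [0, 0, 1, 2, 0, 2, 3, 2]


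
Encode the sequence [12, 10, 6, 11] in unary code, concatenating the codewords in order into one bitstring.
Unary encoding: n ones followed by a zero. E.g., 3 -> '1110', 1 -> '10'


Encode each number as n ones followed by a terminating 0:
  12 -> 1111111111110 (13 bits)
  10 -> 11111111110 (11 bits)
  6 -> 1111110 (7 bits)
  11 -> 111111111110 (12 bits)
Total length = 13 + 11 + 7 + 12 = 43 bits.

Unary([12, 10, 6, 11]) = 1111111111110111111111101111110111111111110 (43 bits)


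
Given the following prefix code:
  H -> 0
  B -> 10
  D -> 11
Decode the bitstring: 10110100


Decoding step by step:
Bits 10 -> B
Bits 11 -> D
Bits 0 -> H
Bits 10 -> B
Bits 0 -> H


Decoded message: BDHBH


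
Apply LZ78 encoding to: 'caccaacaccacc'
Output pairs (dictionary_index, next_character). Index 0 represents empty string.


LZ78 encoding steps:
Dictionary: {0: ''}
Step 1: w='' (idx 0), next='c' -> output (0, 'c'), add 'c' as idx 1
Step 2: w='' (idx 0), next='a' -> output (0, 'a'), add 'a' as idx 2
Step 3: w='c' (idx 1), next='c' -> output (1, 'c'), add 'cc' as idx 3
Step 4: w='a' (idx 2), next='a' -> output (2, 'a'), add 'aa' as idx 4
Step 5: w='c' (idx 1), next='a' -> output (1, 'a'), add 'ca' as idx 5
Step 6: w='cc' (idx 3), next='a' -> output (3, 'a'), add 'cca' as idx 6
Step 7: w='cc' (idx 3), end of input -> output (3, '')


Encoded: [(0, 'c'), (0, 'a'), (1, 'c'), (2, 'a'), (1, 'a'), (3, 'a'), (3, '')]


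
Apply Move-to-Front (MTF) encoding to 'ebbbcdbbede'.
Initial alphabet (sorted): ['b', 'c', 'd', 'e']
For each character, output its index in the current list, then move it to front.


MTF encoding:
'e': index 3 in ['b', 'c', 'd', 'e'] -> ['e', 'b', 'c', 'd']
'b': index 1 in ['e', 'b', 'c', 'd'] -> ['b', 'e', 'c', 'd']
'b': index 0 in ['b', 'e', 'c', 'd'] -> ['b', 'e', 'c', 'd']
'b': index 0 in ['b', 'e', 'c', 'd'] -> ['b', 'e', 'c', 'd']
'c': index 2 in ['b', 'e', 'c', 'd'] -> ['c', 'b', 'e', 'd']
'd': index 3 in ['c', 'b', 'e', 'd'] -> ['d', 'c', 'b', 'e']
'b': index 2 in ['d', 'c', 'b', 'e'] -> ['b', 'd', 'c', 'e']
'b': index 0 in ['b', 'd', 'c', 'e'] -> ['b', 'd', 'c', 'e']
'e': index 3 in ['b', 'd', 'c', 'e'] -> ['e', 'b', 'd', 'c']
'd': index 2 in ['e', 'b', 'd', 'c'] -> ['d', 'e', 'b', 'c']
'e': index 1 in ['d', 'e', 'b', 'c'] -> ['e', 'd', 'b', 'c']


Output: [3, 1, 0, 0, 2, 3, 2, 0, 3, 2, 1]


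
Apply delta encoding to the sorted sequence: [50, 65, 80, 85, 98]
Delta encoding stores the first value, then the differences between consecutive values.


First value: 50
Deltas:
  65 - 50 = 15
  80 - 65 = 15
  85 - 80 = 5
  98 - 85 = 13


Delta encoded: [50, 15, 15, 5, 13]


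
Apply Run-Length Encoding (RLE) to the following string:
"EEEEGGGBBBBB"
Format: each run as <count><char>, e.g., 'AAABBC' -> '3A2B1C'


Scanning runs left to right:
  i=0: run of 'E' x 4 -> '4E'
  i=4: run of 'G' x 3 -> '3G'
  i=7: run of 'B' x 5 -> '5B'

RLE = 4E3G5B


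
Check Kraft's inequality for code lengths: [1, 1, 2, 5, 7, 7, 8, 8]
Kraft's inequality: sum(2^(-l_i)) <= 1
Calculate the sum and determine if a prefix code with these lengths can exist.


Sum = 2^(-1) + 2^(-1) + 2^(-2) + 2^(-5) + 2^(-7) + 2^(-7) + 2^(-8) + 2^(-8)
    = 0.5 + 0.5 + 0.25 + 0.03125 + 0.0078125 + 0.0078125 + 0.00390625 + 0.00390625
    = 334/256 = 1.3046875
Since 1.3046875 > 1, Kraft's inequality is NOT satisfied.
A prefix code with these lengths CANNOT exist.

Kraft sum = 1.3046875. Not satisfied.


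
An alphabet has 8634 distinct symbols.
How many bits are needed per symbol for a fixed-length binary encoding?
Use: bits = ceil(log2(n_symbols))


log2(8634) = 13.0758
Bracket: 2^13 = 8192 < 8634 <= 2^14 = 16384
So ceil(log2(8634)) = 14

bits = ceil(log2(8634)) = ceil(13.0758) = 14 bits


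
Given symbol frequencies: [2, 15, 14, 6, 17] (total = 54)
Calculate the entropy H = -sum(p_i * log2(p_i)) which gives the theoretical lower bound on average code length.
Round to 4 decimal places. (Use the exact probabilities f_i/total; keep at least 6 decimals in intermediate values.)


Per-symbol terms -p_i * log2(p_i) with p_i = f_i/54:
  p = 2/54 = 0.037037: log2(p) = -4.754888, -p*log2(p) = 0.176107
  p = 15/54 = 0.277778: log2(p) = -1.847997, -p*log2(p) = 0.513332
  p = 14/54 = 0.259259: log2(p) = -1.947533, -p*log2(p) = 0.504916
  p = 6/54 = 0.111111: log2(p) = -3.169925, -p*log2(p) = 0.352214
  p = 17/54 = 0.314815: log2(p) = -1.667425, -p*log2(p) = 0.524930
H = 0.176107 + 0.513332 + 0.504916 + 0.352214 + 0.524930 = 2.071499

H = 2.0715 bits/symbol


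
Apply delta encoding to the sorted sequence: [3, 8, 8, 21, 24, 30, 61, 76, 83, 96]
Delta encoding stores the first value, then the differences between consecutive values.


First value: 3
Deltas:
  8 - 3 = 5
  8 - 8 = 0
  21 - 8 = 13
  24 - 21 = 3
  30 - 24 = 6
  61 - 30 = 31
  76 - 61 = 15
  83 - 76 = 7
  96 - 83 = 13


Delta encoded: [3, 5, 0, 13, 3, 6, 31, 15, 7, 13]


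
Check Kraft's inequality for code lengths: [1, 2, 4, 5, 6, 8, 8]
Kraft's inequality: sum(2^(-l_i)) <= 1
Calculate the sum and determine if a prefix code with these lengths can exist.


Sum = 2^(-1) + 2^(-2) + 2^(-4) + 2^(-5) + 2^(-6) + 2^(-8) + 2^(-8)
    = 0.5 + 0.25 + 0.0625 + 0.03125 + 0.015625 + 0.00390625 + 0.00390625
    = 222/256 = 0.8671875
Since 0.8671875 <= 1, Kraft's inequality IS satisfied.
A prefix code with these lengths CAN exist.

Kraft sum = 0.8671875. Satisfied.


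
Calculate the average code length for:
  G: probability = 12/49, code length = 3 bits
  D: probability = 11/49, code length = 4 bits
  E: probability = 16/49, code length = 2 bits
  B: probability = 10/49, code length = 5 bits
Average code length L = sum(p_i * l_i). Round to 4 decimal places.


Weighted contributions p_i * l_i:
  G: (12/49) * 3 = 36/49
  D: (11/49) * 4 = 44/49
  E: (16/49) * 2 = 32/49
  B: (10/49) * 5 = 50/49
Sum = (36 + 44 + 32 + 50)/49 = 162/49

L = 162/49 = 3.3061 bits/symbol


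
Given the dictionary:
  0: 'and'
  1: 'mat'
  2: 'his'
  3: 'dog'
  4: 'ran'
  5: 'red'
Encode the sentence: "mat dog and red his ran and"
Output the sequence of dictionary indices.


Look up each word in the dictionary:
  'mat' -> 1
  'dog' -> 3
  'and' -> 0
  'red' -> 5
  'his' -> 2
  'ran' -> 4
  'and' -> 0

Encoded: [1, 3, 0, 5, 2, 4, 0]


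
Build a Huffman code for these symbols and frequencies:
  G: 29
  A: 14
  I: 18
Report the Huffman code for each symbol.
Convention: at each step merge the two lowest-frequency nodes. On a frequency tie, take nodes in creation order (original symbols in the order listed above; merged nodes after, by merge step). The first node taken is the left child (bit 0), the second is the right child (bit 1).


Huffman tree construction:
Step 1: Merge A(14) + I(18) = 32
Step 2: Merge G(29) + (A+I)(32) = 61
Read each symbol's code off the tree from the root (left child = 0, right child = 1).

Codes:
  G: 0 (length 1)
  A: 10 (length 2)
  I: 11 (length 2)
Average code length: 93/61 = 1.5246 bits/symbol


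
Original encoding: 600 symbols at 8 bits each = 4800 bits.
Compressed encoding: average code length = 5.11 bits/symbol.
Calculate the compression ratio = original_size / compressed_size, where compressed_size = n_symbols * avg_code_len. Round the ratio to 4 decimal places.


original_size = n_symbols * orig_bits = 600 * 8 = 4800 bits
compressed_size = n_symbols * avg_code_len = 600 * 5.11 = 3066.0 bits
ratio = original_size / compressed_size = 4800 / 3066.0 = 1.5656

Compression ratio = 1.5656


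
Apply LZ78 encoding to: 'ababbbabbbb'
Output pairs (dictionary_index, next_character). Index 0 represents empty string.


LZ78 encoding steps:
Dictionary: {0: ''}
Step 1: w='' (idx 0), next='a' -> output (0, 'a'), add 'a' as idx 1
Step 2: w='' (idx 0), next='b' -> output (0, 'b'), add 'b' as idx 2
Step 3: w='a' (idx 1), next='b' -> output (1, 'b'), add 'ab' as idx 3
Step 4: w='b' (idx 2), next='b' -> output (2, 'b'), add 'bb' as idx 4
Step 5: w='ab' (idx 3), next='b' -> output (3, 'b'), add 'abb' as idx 5
Step 6: w='bb' (idx 4), end of input -> output (4, '')


Encoded: [(0, 'a'), (0, 'b'), (1, 'b'), (2, 'b'), (3, 'b'), (4, '')]


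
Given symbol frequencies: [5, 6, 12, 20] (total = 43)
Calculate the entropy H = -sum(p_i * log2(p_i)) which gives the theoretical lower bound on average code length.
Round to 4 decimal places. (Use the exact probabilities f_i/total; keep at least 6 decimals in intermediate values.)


Per-symbol terms -p_i * log2(p_i) with p_i = f_i/43:
  p = 5/43 = 0.116279: log2(p) = -3.104337, -p*log2(p) = 0.360969
  p = 6/43 = 0.139535: log2(p) = -2.841302, -p*log2(p) = 0.396461
  p = 12/43 = 0.279070: log2(p) = -1.841302, -p*log2(p) = 0.513852
  p = 20/43 = 0.465116: log2(p) = -1.104337, -p*log2(p) = 0.513645
H = 0.360969 + 0.396461 + 0.513852 + 0.513645 = 1.784927

H = 1.7849 bits/symbol


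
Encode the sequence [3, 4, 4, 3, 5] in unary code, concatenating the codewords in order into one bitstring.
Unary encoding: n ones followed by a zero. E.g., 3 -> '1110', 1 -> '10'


Encode each number as n ones followed by a terminating 0:
  3 -> 1110 (4 bits)
  4 -> 11110 (5 bits)
  4 -> 11110 (5 bits)
  3 -> 1110 (4 bits)
  5 -> 111110 (6 bits)
Total length = 4 + 5 + 5 + 4 + 6 = 24 bits.

Unary([3, 4, 4, 3, 5]) = 111011110111101110111110 (24 bits)


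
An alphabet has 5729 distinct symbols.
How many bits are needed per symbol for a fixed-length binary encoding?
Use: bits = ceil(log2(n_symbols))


log2(5729) = 12.4841
Bracket: 2^12 = 4096 < 5729 <= 2^13 = 8192
So ceil(log2(5729)) = 13

bits = ceil(log2(5729)) = ceil(12.4841) = 13 bits


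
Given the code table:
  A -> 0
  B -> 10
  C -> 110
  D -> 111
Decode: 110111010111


Decoding:
110 -> C
111 -> D
0 -> A
10 -> B
111 -> D


Result: CDABD


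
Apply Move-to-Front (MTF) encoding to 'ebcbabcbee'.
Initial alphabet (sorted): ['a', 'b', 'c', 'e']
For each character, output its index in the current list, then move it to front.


MTF encoding:
'e': index 3 in ['a', 'b', 'c', 'e'] -> ['e', 'a', 'b', 'c']
'b': index 2 in ['e', 'a', 'b', 'c'] -> ['b', 'e', 'a', 'c']
'c': index 3 in ['b', 'e', 'a', 'c'] -> ['c', 'b', 'e', 'a']
'b': index 1 in ['c', 'b', 'e', 'a'] -> ['b', 'c', 'e', 'a']
'a': index 3 in ['b', 'c', 'e', 'a'] -> ['a', 'b', 'c', 'e']
'b': index 1 in ['a', 'b', 'c', 'e'] -> ['b', 'a', 'c', 'e']
'c': index 2 in ['b', 'a', 'c', 'e'] -> ['c', 'b', 'a', 'e']
'b': index 1 in ['c', 'b', 'a', 'e'] -> ['b', 'c', 'a', 'e']
'e': index 3 in ['b', 'c', 'a', 'e'] -> ['e', 'b', 'c', 'a']
'e': index 0 in ['e', 'b', 'c', 'a'] -> ['e', 'b', 'c', 'a']


Output: [3, 2, 3, 1, 3, 1, 2, 1, 3, 0]


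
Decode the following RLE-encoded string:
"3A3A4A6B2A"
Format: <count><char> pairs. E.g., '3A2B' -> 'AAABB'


Expanding each <count><char> pair:
  3A -> 'AAA'
  3A -> 'AAA'
  4A -> 'AAAA'
  6B -> 'BBBBBB'
  2A -> 'AA'

Decoded = AAAAAAAAAABBBBBBAA


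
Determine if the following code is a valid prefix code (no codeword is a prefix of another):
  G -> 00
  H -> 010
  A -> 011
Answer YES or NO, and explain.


Checking each pair (does one codeword prefix another?):
  G='00' vs H='010': no prefix
  G='00' vs A='011': no prefix
  H='010' vs G='00': no prefix
  H='010' vs A='011': no prefix
  A='011' vs G='00': no prefix
  A='011' vs H='010': no prefix
No violation found over all pairs.

YES -- this is a valid prefix code. No codeword is a prefix of any other codeword.


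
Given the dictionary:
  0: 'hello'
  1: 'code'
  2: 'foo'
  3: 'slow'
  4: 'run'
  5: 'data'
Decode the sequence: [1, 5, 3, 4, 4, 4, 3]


Look up each index in the dictionary:
  1 -> 'code'
  5 -> 'data'
  3 -> 'slow'
  4 -> 'run'
  4 -> 'run'
  4 -> 'run'
  3 -> 'slow'

Decoded: "code data slow run run run slow"


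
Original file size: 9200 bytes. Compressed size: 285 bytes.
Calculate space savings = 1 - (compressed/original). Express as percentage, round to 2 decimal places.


ratio = compressed/original = 285/9200 = 0.030978
savings = 1 - ratio = 1 - 0.030978 = 0.969022
as a percentage: 0.969022 * 100 = 96.9%

Space savings = 1 - 285/9200 = 96.9%


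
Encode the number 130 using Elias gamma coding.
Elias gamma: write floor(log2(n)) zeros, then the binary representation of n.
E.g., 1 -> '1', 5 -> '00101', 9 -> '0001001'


num_bits = floor(log2(130)) + 1 = 8
leading_zeros = num_bits - 1 = 7
binary(130) = 10000010

Elias gamma(130) = '0000000' + '10000010' = 000000010000010 (15 bits)


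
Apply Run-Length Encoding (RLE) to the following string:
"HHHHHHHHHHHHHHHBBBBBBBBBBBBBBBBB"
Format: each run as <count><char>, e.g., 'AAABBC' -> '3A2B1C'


Scanning runs left to right:
  i=0: run of 'H' x 15 -> '15H'
  i=15: run of 'B' x 17 -> '17B'

RLE = 15H17B


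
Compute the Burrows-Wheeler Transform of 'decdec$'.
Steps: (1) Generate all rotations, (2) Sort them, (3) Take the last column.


Rotations (sorted):
  0: $decdec -> last char: c
  1: c$decde -> last char: e
  2: cdec$de -> last char: e
  3: dec$dec -> last char: c
  4: decdec$ -> last char: $
  5: ec$decd -> last char: d
  6: ecdec$d -> last char: d


BWT = ceec$dd


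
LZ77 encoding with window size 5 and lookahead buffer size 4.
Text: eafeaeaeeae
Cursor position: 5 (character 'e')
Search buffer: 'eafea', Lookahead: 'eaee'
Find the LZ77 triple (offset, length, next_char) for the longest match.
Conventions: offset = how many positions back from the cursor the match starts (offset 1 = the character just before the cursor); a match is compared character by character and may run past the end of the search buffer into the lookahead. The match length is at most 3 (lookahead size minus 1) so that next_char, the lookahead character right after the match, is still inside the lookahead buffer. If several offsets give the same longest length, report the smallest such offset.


Try each offset into the search buffer:
  offset=1 (pos 4, char 'a'): match length 0
  offset=2 (pos 3, char 'e'): match length 3
  offset=3 (pos 2, char 'f'): match length 0
  offset=4 (pos 1, char 'a'): match length 0
  offset=5 (pos 0, char 'e'): match length 2
Longest match has length 3 at offset 2.
next_char = character at position 5 + 3 = 8 -> 'e'

Best match: offset=2, length=3 (matching 'eae' starting at position 3)
LZ77 triple: (2, 3, 'e')


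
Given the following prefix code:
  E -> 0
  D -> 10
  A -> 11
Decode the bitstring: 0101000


Decoding step by step:
Bits 0 -> E
Bits 10 -> D
Bits 10 -> D
Bits 0 -> E
Bits 0 -> E


Decoded message: EDDEE


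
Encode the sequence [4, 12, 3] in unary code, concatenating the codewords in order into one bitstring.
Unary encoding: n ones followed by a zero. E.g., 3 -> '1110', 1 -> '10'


Encode each number as n ones followed by a terminating 0:
  4 -> 11110 (5 bits)
  12 -> 1111111111110 (13 bits)
  3 -> 1110 (4 bits)
Total length = 5 + 13 + 4 = 22 bits.

Unary([4, 12, 3]) = 1111011111111111101110 (22 bits)


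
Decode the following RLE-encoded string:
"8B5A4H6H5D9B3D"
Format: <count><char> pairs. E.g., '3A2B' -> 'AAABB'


Expanding each <count><char> pair:
  8B -> 'BBBBBBBB'
  5A -> 'AAAAA'
  4H -> 'HHHH'
  6H -> 'HHHHHH'
  5D -> 'DDDDD'
  9B -> 'BBBBBBBBB'
  3D -> 'DDD'

Decoded = BBBBBBBBAAAAAHHHHHHHHHHDDDDDBBBBBBBBBDDD


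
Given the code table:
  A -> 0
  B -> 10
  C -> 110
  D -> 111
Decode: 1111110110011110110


Decoding:
111 -> D
111 -> D
0 -> A
110 -> C
0 -> A
111 -> D
10 -> B
110 -> C


Result: DDACADBC


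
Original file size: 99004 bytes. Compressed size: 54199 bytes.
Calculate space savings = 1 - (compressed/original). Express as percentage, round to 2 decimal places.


ratio = compressed/original = 54199/99004 = 0.547443
savings = 1 - ratio = 1 - 0.547443 = 0.452557
as a percentage: 0.452557 * 100 = 45.26%

Space savings = 1 - 54199/99004 = 45.26%


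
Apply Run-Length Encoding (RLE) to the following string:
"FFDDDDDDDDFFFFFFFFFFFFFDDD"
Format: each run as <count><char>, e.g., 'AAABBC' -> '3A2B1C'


Scanning runs left to right:
  i=0: run of 'F' x 2 -> '2F'
  i=2: run of 'D' x 8 -> '8D'
  i=10: run of 'F' x 13 -> '13F'
  i=23: run of 'D' x 3 -> '3D'

RLE = 2F8D13F3D


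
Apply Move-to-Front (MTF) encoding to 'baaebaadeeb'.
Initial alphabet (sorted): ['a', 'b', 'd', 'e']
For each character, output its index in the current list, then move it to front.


MTF encoding:
'b': index 1 in ['a', 'b', 'd', 'e'] -> ['b', 'a', 'd', 'e']
'a': index 1 in ['b', 'a', 'd', 'e'] -> ['a', 'b', 'd', 'e']
'a': index 0 in ['a', 'b', 'd', 'e'] -> ['a', 'b', 'd', 'e']
'e': index 3 in ['a', 'b', 'd', 'e'] -> ['e', 'a', 'b', 'd']
'b': index 2 in ['e', 'a', 'b', 'd'] -> ['b', 'e', 'a', 'd']
'a': index 2 in ['b', 'e', 'a', 'd'] -> ['a', 'b', 'e', 'd']
'a': index 0 in ['a', 'b', 'e', 'd'] -> ['a', 'b', 'e', 'd']
'd': index 3 in ['a', 'b', 'e', 'd'] -> ['d', 'a', 'b', 'e']
'e': index 3 in ['d', 'a', 'b', 'e'] -> ['e', 'd', 'a', 'b']
'e': index 0 in ['e', 'd', 'a', 'b'] -> ['e', 'd', 'a', 'b']
'b': index 3 in ['e', 'd', 'a', 'b'] -> ['b', 'e', 'd', 'a']


Output: [1, 1, 0, 3, 2, 2, 0, 3, 3, 0, 3]


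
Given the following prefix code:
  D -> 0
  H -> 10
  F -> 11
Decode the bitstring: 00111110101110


Decoding step by step:
Bits 0 -> D
Bits 0 -> D
Bits 11 -> F
Bits 11 -> F
Bits 10 -> H
Bits 10 -> H
Bits 11 -> F
Bits 10 -> H


Decoded message: DDFFHHFH


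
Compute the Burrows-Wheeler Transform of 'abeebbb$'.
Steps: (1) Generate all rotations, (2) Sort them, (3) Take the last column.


Rotations (sorted):
  0: $abeebbb -> last char: b
  1: abeebbb$ -> last char: $
  2: b$abeebb -> last char: b
  3: bb$abeeb -> last char: b
  4: bbb$abee -> last char: e
  5: beebbb$a -> last char: a
  6: ebbb$abe -> last char: e
  7: eebbb$ab -> last char: b


BWT = b$bbeaeb


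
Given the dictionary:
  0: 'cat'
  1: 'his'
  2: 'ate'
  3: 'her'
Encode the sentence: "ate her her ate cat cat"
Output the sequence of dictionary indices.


Look up each word in the dictionary:
  'ate' -> 2
  'her' -> 3
  'her' -> 3
  'ate' -> 2
  'cat' -> 0
  'cat' -> 0

Encoded: [2, 3, 3, 2, 0, 0]


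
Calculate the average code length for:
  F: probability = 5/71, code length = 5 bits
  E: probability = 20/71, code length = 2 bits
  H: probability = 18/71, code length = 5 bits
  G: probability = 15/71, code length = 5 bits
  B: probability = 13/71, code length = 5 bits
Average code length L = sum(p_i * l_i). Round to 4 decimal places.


Weighted contributions p_i * l_i:
  F: (5/71) * 5 = 25/71
  E: (20/71) * 2 = 40/71
  H: (18/71) * 5 = 90/71
  G: (15/71) * 5 = 75/71
  B: (13/71) * 5 = 65/71
Sum = (25 + 40 + 90 + 75 + 65)/71 = 295/71

L = 295/71 = 4.1549 bits/symbol


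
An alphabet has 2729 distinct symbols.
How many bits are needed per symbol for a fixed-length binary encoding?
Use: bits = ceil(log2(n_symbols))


log2(2729) = 11.4142
Bracket: 2^11 = 2048 < 2729 <= 2^12 = 4096
So ceil(log2(2729)) = 12

bits = ceil(log2(2729)) = ceil(11.4142) = 12 bits


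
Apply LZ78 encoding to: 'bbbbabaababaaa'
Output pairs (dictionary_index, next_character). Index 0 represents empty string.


LZ78 encoding steps:
Dictionary: {0: ''}
Step 1: w='' (idx 0), next='b' -> output (0, 'b'), add 'b' as idx 1
Step 2: w='b' (idx 1), next='b' -> output (1, 'b'), add 'bb' as idx 2
Step 3: w='b' (idx 1), next='a' -> output (1, 'a'), add 'ba' as idx 3
Step 4: w='ba' (idx 3), next='a' -> output (3, 'a'), add 'baa' as idx 4
Step 5: w='ba' (idx 3), next='b' -> output (3, 'b'), add 'bab' as idx 5
Step 6: w='' (idx 0), next='a' -> output (0, 'a'), add 'a' as idx 6
Step 7: w='a' (idx 6), next='a' -> output (6, 'a'), add 'aa' as idx 7


Encoded: [(0, 'b'), (1, 'b'), (1, 'a'), (3, 'a'), (3, 'b'), (0, 'a'), (6, 'a')]


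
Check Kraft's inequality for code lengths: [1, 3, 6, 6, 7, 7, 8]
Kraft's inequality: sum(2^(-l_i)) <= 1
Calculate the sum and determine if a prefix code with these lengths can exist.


Sum = 2^(-1) + 2^(-3) + 2^(-6) + 2^(-6) + 2^(-7) + 2^(-7) + 2^(-8)
    = 0.5 + 0.125 + 0.015625 + 0.015625 + 0.0078125 + 0.0078125 + 0.00390625
    = 173/256 = 0.67578125
Since 0.67578125 <= 1, Kraft's inequality IS satisfied.
A prefix code with these lengths CAN exist.

Kraft sum = 0.67578125. Satisfied.
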